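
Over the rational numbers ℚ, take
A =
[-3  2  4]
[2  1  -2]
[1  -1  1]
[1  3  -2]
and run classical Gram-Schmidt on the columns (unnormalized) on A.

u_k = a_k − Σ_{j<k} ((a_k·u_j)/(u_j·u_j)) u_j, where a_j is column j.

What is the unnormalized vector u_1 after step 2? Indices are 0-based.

u_1 = (8/5, 19/15, -13/15, 47/15)

Step 1: u_0 = a_0 = (-3, 2, 1, 1).
Step 2: u_1 = a_1 − (-2/15)·u_0 = (8/5, 19/15, -13/15, 47/15).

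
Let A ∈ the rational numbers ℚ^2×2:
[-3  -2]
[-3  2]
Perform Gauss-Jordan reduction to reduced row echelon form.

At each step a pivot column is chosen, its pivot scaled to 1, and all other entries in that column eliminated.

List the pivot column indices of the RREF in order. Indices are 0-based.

pivot(0,0)=-3: scale R0 → (1, 2/3)
  clear (1,0): R1 −= (-3)R0 → (0, 4)
pivot(1,1)=4: scale R1 → (0, 1)
  clear (0,1): R0 −= (2/3)R1 → (1, 0)

pivot columns: 0, 1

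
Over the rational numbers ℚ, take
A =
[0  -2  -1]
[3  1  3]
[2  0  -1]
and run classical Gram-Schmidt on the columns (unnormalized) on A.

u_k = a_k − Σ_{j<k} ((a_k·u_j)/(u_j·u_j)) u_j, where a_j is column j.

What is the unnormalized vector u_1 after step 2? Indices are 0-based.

Step 1: u_0 = a_0 = (0, 3, 2).
Step 2: u_1 = a_1 − (3/13)·u_0 = (-2, 4/13, -6/13).

u_1 = (-2, 4/13, -6/13)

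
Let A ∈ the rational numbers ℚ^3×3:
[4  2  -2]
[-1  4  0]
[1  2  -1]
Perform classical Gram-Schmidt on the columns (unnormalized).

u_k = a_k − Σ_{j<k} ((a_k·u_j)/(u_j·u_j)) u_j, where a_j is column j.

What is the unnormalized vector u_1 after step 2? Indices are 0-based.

Step 1: u_0 = a_0 = (4, -1, 1).
Step 2: u_1 = a_1 − (1/3)·u_0 = (2/3, 13/3, 5/3).

u_1 = (2/3, 13/3, 5/3)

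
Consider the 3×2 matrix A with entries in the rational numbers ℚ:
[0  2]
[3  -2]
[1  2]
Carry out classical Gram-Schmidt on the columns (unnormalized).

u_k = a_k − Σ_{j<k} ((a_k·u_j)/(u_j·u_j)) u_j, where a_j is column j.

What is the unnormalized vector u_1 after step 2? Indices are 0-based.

u_1 = (2, -4/5, 12/5)

Step 1: u_0 = a_0 = (0, 3, 1).
Step 2: u_1 = a_1 − (-2/5)·u_0 = (2, -4/5, 12/5).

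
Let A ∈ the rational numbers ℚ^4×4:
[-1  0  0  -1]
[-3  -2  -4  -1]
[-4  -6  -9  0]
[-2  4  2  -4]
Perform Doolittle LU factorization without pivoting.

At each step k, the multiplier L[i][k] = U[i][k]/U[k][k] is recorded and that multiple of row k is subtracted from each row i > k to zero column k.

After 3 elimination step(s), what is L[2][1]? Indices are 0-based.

k=0: U[0][0]=-1
  eliminate (1,0): mult=3, new row 1: (0, -2, -4, 2); set L[1][0]=3
  eliminate (2,0): mult=4, new row 2: (0, -6, -9, 4); set L[2][0]=4
  eliminate (3,0): mult=2, new row 3: (0, 4, 2, -2); set L[3][0]=2
k=1: U[1][1]=-2
  eliminate (2,1): mult=3, new row 2: (0, 0, 3, -2); set L[2][1]=3
  eliminate (3,1): mult=-2, new row 3: (0, 0, -6, 2); set L[3][1]=-2
k=2: U[2][2]=3
  eliminate (3,2): mult=-2, new row 3: (0, 0, 0, -2); set L[3][2]=-2

L[2][1] = 3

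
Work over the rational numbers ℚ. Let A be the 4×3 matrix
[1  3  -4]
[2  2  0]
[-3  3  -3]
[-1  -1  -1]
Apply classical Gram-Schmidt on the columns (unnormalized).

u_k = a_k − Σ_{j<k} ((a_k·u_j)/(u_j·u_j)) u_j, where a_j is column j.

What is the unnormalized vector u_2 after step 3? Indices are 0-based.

Step 1: u_0 = a_0 = (1, 2, -3, -1).
Step 2: u_1 = a_1 − (-1/15)·u_0 = (46/15, 32/15, 14/5, -16/15).
Step 3: u_2 = a_2 − (2/5)·u_0 − (-147/172)·u_1 = (-153/86, 44/43, 51/86, -65/43).

u_2 = (-153/86, 44/43, 51/86, -65/43)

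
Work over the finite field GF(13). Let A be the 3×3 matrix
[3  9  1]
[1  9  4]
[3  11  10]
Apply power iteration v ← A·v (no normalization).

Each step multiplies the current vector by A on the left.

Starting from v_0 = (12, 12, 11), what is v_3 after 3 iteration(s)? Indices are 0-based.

v_0 = (12, 12, 11).
v_1 = A·v_0 = (12, 8, 5).
v_2 = A·v_1 = (9, 0, 5).
v_3 = A·v_2 = (6, 3, 12).

v_3 = (6, 3, 12)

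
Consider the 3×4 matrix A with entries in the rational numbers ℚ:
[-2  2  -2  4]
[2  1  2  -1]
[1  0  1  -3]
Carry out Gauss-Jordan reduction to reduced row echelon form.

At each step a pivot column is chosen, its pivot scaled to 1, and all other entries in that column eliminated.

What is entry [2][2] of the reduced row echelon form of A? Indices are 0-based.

M[2][2] = 0

[1] R0 /= -2  ⇒  (1, -1, 1, -2)
     R1 -= 2·R0  ⇒  (0, 3, 0, 3)
     R2 -= 1·R0  ⇒  (0, 1, 0, -1)
[2] R1 /= 3  ⇒  (0, 1, 0, 1)
     R0 -= -1·R1  ⇒  (1, 0, 1, -1)
     R2 -= 1·R1  ⇒  (0, 0, 0, -2)
column 2 empty below row 2
[3] R2 /= -2  ⇒  (0, 0, 0, 1)
     R0 -= -1·R2  ⇒  (1, 0, 1, 0)
     R1 -= 1·R2  ⇒  (0, 1, 0, 0)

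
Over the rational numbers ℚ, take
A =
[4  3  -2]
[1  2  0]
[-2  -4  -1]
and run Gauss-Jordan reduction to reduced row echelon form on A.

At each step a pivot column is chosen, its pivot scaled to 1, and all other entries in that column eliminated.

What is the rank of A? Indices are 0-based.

pivot(0,0)=4: scale R0 → (1, 3/4, -1/2)
  clear (1,0): R1 −= (1)R0 → (0, 5/4, 1/2)
  clear (2,0): R2 −= (-2)R0 → (0, -5/2, -2)
pivot(1,1)=5/4: scale R1 → (0, 1, 2/5)
  clear (0,1): R0 −= (3/4)R1 → (1, 0, -4/5)
  clear (2,1): R2 −= (-5/2)R1 → (0, 0, -1)
pivot(2,2)=-1: scale R2 → (0, 0, 1)
  clear (0,2): R0 −= (-4/5)R2 → (1, 0, 0)
  clear (1,2): R1 −= (2/5)R2 → (0, 1, 0)

rank = 3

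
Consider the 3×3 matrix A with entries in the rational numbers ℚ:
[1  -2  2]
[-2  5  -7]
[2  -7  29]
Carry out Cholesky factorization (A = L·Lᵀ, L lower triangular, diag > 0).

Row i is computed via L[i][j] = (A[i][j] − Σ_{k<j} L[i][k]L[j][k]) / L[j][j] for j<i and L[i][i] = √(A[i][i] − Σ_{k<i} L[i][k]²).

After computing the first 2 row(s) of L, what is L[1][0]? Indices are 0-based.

Step 1: L[0][0] = √(1) = 1.
  L[1][0] = (-2) / L[0][0] = -2.
Step 2: L[1][1] = √(1) = 1.

L[1][0] = -2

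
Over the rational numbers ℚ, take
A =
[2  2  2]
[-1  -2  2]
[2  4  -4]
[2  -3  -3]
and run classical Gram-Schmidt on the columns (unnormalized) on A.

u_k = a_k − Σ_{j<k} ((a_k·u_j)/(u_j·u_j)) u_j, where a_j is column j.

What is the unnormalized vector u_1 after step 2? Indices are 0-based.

Step 1: u_0 = a_0 = (2, -1, 2, 2).
Step 2: u_1 = a_1 − (8/13)·u_0 = (10/13, -18/13, 36/13, -55/13).

u_1 = (10/13, -18/13, 36/13, -55/13)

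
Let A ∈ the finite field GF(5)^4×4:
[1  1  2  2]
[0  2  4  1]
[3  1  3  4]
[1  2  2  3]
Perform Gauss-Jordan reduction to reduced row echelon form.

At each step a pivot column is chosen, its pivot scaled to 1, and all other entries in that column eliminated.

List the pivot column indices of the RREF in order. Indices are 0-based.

[1] R0 /= 1  ⇒  (1, 1, 2, 2)
     R2 -= 3·R0  ⇒  (0, 3, 2, 3)
     R3 -= 1·R0  ⇒  (0, 1, 0, 1)
[2] R1 /= 2  ⇒  (0, 1, 2, 3)
     R0 -= 1·R1  ⇒  (1, 0, 0, 4)
     R2 -= 3·R1  ⇒  (0, 0, 1, 4)
     R3 -= 1·R1  ⇒  (0, 0, 3, 3)
[3] R2 /= 1  ⇒  (0, 0, 1, 4)
     R1 -= 2·R2  ⇒  (0, 1, 0, 0)
     R3 -= 3·R2  ⇒  (0, 0, 0, 1)
[4] R3 /= 1  ⇒  (0, 0, 0, 1)
     R0 -= 4·R3  ⇒  (1, 0, 0, 0)
     R2 -= 4·R3  ⇒  (0, 0, 1, 0)

pivot columns: 0, 1, 2, 3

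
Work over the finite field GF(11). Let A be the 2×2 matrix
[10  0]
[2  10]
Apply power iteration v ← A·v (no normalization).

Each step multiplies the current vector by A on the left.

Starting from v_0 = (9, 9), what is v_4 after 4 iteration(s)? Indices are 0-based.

v_4 = (9, 3)

v_0 = (9, 9).
v_1 = A·v_0 = (2, 9).
v_2 = A·v_1 = (9, 6).
v_3 = A·v_2 = (2, 1).
v_4 = A·v_3 = (9, 3).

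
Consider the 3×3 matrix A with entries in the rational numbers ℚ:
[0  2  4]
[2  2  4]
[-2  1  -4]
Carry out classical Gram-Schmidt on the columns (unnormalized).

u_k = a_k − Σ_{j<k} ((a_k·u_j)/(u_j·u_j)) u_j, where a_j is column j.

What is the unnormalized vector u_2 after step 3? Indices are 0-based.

u_2 = (36/17, -24/17, -24/17)

Step 1: u_0 = a_0 = (0, 2, -2).
Step 2: u_1 = a_1 − (1/4)·u_0 = (2, 3/2, 3/2).
Step 3: u_2 = a_2 − (2)·u_0 − (16/17)·u_1 = (36/17, -24/17, -24/17).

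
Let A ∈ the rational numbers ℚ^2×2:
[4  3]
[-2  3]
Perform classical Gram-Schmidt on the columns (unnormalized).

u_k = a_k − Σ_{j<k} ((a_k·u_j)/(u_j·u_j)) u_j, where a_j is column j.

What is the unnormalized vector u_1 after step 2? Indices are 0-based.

Step 1: u_0 = a_0 = (4, -2).
Step 2: u_1 = a_1 − (3/10)·u_0 = (9/5, 18/5).

u_1 = (9/5, 18/5)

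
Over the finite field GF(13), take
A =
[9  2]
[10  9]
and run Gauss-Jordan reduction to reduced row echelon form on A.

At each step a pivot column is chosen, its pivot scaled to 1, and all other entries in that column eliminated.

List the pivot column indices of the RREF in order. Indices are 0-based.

step 1: normalize row 0 (÷9) = (1, 6)
  row 1: subtract 10×row0 = (0, 1)
step 2: normalize row 1 (÷1) = (0, 1)
  row 0: subtract 6×row1 = (1, 0)

pivot columns: 0, 1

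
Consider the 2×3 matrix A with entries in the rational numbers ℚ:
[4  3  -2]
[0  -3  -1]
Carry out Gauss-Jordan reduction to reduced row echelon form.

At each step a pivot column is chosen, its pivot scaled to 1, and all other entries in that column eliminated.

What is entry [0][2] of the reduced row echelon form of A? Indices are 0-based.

[1] R0 /= 4  ⇒  (1, 3/4, -1/2)
[2] R1 /= -3  ⇒  (0, 1, 1/3)
     R0 -= 3/4·R1  ⇒  (1, 0, -3/4)

M[0][2] = -3/4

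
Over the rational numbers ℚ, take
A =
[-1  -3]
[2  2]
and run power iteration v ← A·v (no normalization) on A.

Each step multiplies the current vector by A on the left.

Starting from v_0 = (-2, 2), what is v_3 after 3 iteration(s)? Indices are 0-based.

v_3 = (20, -8)

v_0 = (-2, 2).
v_1 = A·v_0 = (-4, 0).
v_2 = A·v_1 = (4, -8).
v_3 = A·v_2 = (20, -8).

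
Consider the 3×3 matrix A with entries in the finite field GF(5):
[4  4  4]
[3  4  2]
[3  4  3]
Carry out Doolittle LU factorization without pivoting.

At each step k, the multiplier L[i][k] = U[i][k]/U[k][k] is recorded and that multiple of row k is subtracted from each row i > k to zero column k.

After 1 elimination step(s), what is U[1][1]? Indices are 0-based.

U[1][1] = 1

[col 0] pivot 4
  R1 -= 2*R0 → (0, 1, 4)  (L[1][0] := 2)
  R2 -= 2*R0 → (0, 1, 0)  (L[2][0] := 2)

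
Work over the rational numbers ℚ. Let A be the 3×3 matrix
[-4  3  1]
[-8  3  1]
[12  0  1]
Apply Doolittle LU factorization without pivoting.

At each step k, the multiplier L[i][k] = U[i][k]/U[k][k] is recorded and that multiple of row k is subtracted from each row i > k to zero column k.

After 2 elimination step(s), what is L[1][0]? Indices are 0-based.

Step 1: pivot at (0,0) is -4.
  row1 ← row1 − (2)·row0  ⇒  L[1][0]=2, U row1=(0, -3, -1)
  row2 ← row2 − (-3)·row0  ⇒  L[2][0]=-3, U row2=(0, 9, 4)
Step 2: pivot at (1,1) is -3.
  row2 ← row2 − (-3)·row1  ⇒  L[2][1]=-3, U row2=(0, 0, 1)

L[1][0] = 2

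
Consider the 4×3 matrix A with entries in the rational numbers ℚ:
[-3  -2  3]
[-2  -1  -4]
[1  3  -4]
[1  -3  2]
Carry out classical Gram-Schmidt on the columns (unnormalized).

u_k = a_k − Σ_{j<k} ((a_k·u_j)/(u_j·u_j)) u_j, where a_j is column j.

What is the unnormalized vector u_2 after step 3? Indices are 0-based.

Step 1: u_0 = a_0 = (-3, -2, 1, 1).
Step 2: u_1 = a_1 − (8/15)·u_0 = (-2/5, 1/15, 37/15, -53/15).
Step 3: u_2 = a_2 − (-1/5)·u_0 − (-276/281)·u_1 = (564/281, -1218/281, -387/281, -357/281).

u_2 = (564/281, -1218/281, -387/281, -357/281)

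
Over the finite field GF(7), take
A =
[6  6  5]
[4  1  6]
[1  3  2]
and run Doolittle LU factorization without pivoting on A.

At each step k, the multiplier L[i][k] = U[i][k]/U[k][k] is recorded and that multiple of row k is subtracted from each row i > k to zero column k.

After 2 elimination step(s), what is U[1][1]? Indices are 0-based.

U[1][1] = 4

Step 1: pivot at (0,0) is 6.
  row1 ← row1 − (3)·row0  ⇒  L[1][0]=3, U row1=(0, 4, 5)
  row2 ← row2 − (6)·row0  ⇒  L[2][0]=6, U row2=(0, 2, 0)
Step 2: pivot at (1,1) is 4.
  row2 ← row2 − (4)·row1  ⇒  L[2][1]=4, U row2=(0, 0, 1)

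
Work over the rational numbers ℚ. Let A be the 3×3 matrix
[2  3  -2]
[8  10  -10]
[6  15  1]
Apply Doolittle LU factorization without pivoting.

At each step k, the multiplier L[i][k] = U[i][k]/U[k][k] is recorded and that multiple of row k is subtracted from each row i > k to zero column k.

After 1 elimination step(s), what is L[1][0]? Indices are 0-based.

Step 1: pivot at (0,0) is 2.
  row1 ← row1 − (4)·row0  ⇒  L[1][0]=4, U row1=(0, -2, -2)
  row2 ← row2 − (3)·row0  ⇒  L[2][0]=3, U row2=(0, 6, 7)

L[1][0] = 4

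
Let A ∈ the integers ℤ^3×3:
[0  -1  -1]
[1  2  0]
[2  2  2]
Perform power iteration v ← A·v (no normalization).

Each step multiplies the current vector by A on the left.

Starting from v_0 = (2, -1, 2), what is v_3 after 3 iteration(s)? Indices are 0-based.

v_3 = (-9, -8, 6)

v_0 = (2, -1, 2).
v_1 = A·v_0 = (-1, 0, 6).
v_2 = A·v_1 = (-6, -1, 10).
v_3 = A·v_2 = (-9, -8, 6).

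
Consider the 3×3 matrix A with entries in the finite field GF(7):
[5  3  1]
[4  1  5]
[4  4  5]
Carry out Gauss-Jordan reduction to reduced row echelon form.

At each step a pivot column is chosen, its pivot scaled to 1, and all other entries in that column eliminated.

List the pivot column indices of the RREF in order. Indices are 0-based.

pivot columns: 0, 1

pivot(0,0)=5: scale R0 → (1, 2, 3)
  clear (1,0): R1 −= (4)R0 → (0, 0, 0)
  clear (2,0): R2 −= (4)R0 → (0, 3, 0)
pivot(1,1): swap R1↔R2
pivot(1,1)=3: scale R1 → (0, 1, 0)
  clear (0,1): R0 −= (2)R1 → (1, 0, 3)
col 2: no nonzero at/below row 2; advance.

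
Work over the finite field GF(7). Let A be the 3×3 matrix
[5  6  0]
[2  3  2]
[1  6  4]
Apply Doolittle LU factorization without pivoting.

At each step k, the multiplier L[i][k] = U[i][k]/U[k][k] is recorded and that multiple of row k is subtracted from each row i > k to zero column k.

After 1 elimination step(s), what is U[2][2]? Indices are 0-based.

Step 1: pivot at (0,0) is 5.
  row1 ← row1 − (6)·row0  ⇒  L[1][0]=6, U row1=(0, 2, 2)
  row2 ← row2 − (3)·row0  ⇒  L[2][0]=3, U row2=(0, 2, 4)

U[2][2] = 4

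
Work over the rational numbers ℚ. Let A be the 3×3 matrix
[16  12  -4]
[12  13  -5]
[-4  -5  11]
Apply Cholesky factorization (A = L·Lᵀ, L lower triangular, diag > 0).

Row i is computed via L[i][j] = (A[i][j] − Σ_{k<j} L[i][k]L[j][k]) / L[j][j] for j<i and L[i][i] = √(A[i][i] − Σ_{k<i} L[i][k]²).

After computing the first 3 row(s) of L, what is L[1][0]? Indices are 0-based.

L[1][0] = 3

Step 1: L[0][0] = √(16) = 4.
  L[1][0] = (12) / L[0][0] = 3.
Step 2: L[1][1] = √(4) = 2.
  L[2][0] = (-4) / L[0][0] = -1.
  L[2][1] = (-2) / L[1][1] = -1.
Step 3: L[2][2] = √(9) = 3.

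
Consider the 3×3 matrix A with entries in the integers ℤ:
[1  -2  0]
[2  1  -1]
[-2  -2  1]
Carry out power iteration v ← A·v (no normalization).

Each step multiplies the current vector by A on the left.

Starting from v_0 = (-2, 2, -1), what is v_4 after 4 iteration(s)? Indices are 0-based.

v_0 = (-2, 2, -1).
v_1 = A·v_0 = (-6, -1, -1).
v_2 = A·v_1 = (-4, -12, 13).
v_3 = A·v_2 = (20, -33, 45).
v_4 = A·v_3 = (86, -38, 71).

v_4 = (86, -38, 71)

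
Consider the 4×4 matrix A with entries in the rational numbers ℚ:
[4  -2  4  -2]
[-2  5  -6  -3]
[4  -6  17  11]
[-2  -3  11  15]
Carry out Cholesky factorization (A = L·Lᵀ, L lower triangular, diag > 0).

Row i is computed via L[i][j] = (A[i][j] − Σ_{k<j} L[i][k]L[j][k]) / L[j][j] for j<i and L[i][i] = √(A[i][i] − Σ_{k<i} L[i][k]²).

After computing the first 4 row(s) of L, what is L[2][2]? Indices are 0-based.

L[2][2] = 3

Step 1: L[0][0] = √(4) = 2.
  L[1][0] = (-2) / L[0][0] = -1.
Step 2: L[1][1] = √(4) = 2.
  L[2][0] = (4) / L[0][0] = 2.
  L[2][1] = (-4) / L[1][1] = -2.
Step 3: L[2][2] = √(9) = 3.
  L[3][0] = (-2) / L[0][0] = -1.
  L[3][1] = (-4) / L[1][1] = -2.
  L[3][2] = (9) / L[2][2] = 3.
Step 4: L[3][3] = √(1) = 1.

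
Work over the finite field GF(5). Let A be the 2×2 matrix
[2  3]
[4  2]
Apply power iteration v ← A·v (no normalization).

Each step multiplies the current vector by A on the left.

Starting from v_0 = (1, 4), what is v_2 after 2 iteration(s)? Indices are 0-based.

v_2 = (4, 0)

v_0 = (1, 4).
v_1 = A·v_0 = (4, 2).
v_2 = A·v_1 = (4, 0).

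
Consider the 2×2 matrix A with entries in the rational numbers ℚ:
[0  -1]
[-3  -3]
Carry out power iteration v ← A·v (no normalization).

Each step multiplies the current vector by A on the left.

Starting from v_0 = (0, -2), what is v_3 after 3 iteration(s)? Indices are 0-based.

v_0 = (0, -2).
v_1 = A·v_0 = (2, 6).
v_2 = A·v_1 = (-6, -24).
v_3 = A·v_2 = (24, 90).

v_3 = (24, 90)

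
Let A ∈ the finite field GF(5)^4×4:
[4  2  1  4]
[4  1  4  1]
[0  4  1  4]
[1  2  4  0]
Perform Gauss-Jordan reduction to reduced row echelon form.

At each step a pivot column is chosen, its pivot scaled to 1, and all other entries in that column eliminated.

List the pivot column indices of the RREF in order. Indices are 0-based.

step 1: normalize row 0 (÷4) = (1, 3, 4, 1)
  row 1: subtract 4×row0 = (0, 4, 3, 2)
  row 3: subtract 1×row0 = (0, 4, 0, 4)
step 2: normalize row 1 (÷4) = (0, 1, 2, 3)
  row 0: subtract 3×row1 = (1, 0, 3, 2)
  row 2: subtract 4×row1 = (0, 0, 3, 2)
  row 3: subtract 4×row1 = (0, 0, 2, 2)
step 3: normalize row 2 (÷3) = (0, 0, 1, 4)
  row 0: subtract 3×row2 = (1, 0, 0, 0)
  row 1: subtract 2×row2 = (0, 1, 0, 0)
  row 3: subtract 2×row2 = (0, 0, 0, 4)
step 4: normalize row 3 (÷4) = (0, 0, 0, 1)
  row 2: subtract 4×row3 = (0, 0, 1, 0)

pivot columns: 0, 1, 2, 3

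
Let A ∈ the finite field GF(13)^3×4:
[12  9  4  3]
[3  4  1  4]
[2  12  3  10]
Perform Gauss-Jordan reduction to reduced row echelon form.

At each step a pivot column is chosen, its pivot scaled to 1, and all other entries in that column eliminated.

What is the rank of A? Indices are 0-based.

rank = 3

[1] R0 /= 12  ⇒  (1, 4, 9, 10)
     R1 -= 3·R0  ⇒  (0, 5, 0, 0)
     R2 -= 2·R0  ⇒  (0, 4, 11, 3)
[2] R1 /= 5  ⇒  (0, 1, 0, 0)
     R0 -= 4·R1  ⇒  (1, 0, 9, 10)
     R2 -= 4·R1  ⇒  (0, 0, 11, 3)
[3] R2 /= 11  ⇒  (0, 0, 1, 5)
     R0 -= 9·R2  ⇒  (1, 0, 0, 4)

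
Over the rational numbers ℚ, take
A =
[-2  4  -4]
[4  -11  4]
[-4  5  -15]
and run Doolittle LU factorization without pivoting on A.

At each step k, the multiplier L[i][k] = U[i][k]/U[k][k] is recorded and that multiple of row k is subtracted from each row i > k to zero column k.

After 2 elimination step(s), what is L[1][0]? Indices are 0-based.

L[1][0] = -2

Step 1: pivot at (0,0) is -2.
  row1 ← row1 − (-2)·row0  ⇒  L[1][0]=-2, U row1=(0, -3, -4)
  row2 ← row2 − (2)·row0  ⇒  L[2][0]=2, U row2=(0, -3, -7)
Step 2: pivot at (1,1) is -3.
  row2 ← row2 − (1)·row1  ⇒  L[2][1]=1, U row2=(0, 0, -3)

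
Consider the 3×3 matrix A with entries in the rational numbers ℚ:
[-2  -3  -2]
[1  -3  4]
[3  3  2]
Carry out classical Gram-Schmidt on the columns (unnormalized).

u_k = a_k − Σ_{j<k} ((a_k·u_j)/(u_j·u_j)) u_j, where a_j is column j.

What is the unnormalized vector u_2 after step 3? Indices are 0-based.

u_2 = (-12/13, 3/13, -9/13)

Step 1: u_0 = a_0 = (-2, 1, 3).
Step 2: u_1 = a_1 − (6/7)·u_0 = (-9/7, -27/7, 3/7).
Step 3: u_2 = a_2 − (1)·u_0 − (-28/39)·u_1 = (-12/13, 3/13, -9/13).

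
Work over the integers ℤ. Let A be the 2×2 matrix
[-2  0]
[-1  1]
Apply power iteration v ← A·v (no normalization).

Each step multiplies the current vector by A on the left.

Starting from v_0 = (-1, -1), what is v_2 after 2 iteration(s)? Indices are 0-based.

v_2 = (-4, -2)

v_0 = (-1, -1).
v_1 = A·v_0 = (2, 0).
v_2 = A·v_1 = (-4, -2).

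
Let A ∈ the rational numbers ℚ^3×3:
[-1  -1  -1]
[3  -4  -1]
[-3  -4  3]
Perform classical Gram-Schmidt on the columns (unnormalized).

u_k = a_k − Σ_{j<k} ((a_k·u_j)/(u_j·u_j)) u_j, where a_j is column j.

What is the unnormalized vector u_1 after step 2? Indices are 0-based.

u_1 = (-18/19, -79/19, -73/19)

Step 1: u_0 = a_0 = (-1, 3, -3).
Step 2: u_1 = a_1 − (1/19)·u_0 = (-18/19, -79/19, -73/19).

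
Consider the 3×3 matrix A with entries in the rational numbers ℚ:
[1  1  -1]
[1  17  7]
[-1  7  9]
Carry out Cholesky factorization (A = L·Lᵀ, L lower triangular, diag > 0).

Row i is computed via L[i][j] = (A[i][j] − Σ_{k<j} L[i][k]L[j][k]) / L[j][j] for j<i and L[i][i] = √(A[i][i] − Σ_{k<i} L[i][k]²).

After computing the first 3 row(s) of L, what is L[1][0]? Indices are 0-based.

Step 1: L[0][0] = √(1) = 1.
  L[1][0] = (1) / L[0][0] = 1.
Step 2: L[1][1] = √(16) = 4.
  L[2][0] = (-1) / L[0][0] = -1.
  L[2][1] = (8) / L[1][1] = 2.
Step 3: L[2][2] = √(4) = 2.

L[1][0] = 1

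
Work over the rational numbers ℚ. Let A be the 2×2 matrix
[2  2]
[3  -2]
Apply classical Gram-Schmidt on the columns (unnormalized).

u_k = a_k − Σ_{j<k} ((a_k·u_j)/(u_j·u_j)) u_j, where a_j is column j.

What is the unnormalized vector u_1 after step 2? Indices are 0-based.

Step 1: u_0 = a_0 = (2, 3).
Step 2: u_1 = a_1 − (-2/13)·u_0 = (30/13, -20/13).

u_1 = (30/13, -20/13)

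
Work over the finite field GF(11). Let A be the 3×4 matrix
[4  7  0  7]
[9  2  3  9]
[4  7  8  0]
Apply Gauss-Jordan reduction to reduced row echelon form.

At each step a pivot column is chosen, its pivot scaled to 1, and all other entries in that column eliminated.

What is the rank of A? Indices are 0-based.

rank = 2

pivot(0,0)=4: scale R0 → (1, 10, 0, 10)
  clear (1,0): R1 −= (9)R0 → (0, 0, 3, 7)
  clear (2,0): R2 −= (4)R0 → (0, 0, 8, 4)
col 1: no nonzero at/below row 1; advance.
pivot(1,2)=3: scale R1 → (0, 0, 1, 6)
  clear (2,2): R2 −= (8)R1 → (0, 0, 0, 0)
col 3: no nonzero at/below row 2; advance.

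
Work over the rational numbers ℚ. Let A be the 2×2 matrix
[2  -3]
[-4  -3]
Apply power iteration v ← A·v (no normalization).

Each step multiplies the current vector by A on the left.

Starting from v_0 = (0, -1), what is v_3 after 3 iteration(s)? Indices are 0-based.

v_3 = (57, 75)

v_0 = (0, -1).
v_1 = A·v_0 = (3, 3).
v_2 = A·v_1 = (-3, -21).
v_3 = A·v_2 = (57, 75).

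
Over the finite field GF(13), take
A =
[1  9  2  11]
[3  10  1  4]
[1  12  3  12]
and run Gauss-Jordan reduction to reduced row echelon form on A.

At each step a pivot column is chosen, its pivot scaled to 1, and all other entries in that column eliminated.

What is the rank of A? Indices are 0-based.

rank = 3

[1] R0 /= 1  ⇒  (1, 9, 2, 11)
     R1 -= 3·R0  ⇒  (0, 9, 8, 10)
     R2 -= 1·R0  ⇒  (0, 3, 1, 1)
[2] R1 /= 9  ⇒  (0, 1, 11, 4)
     R0 -= 9·R1  ⇒  (1, 0, 7, 1)
     R2 -= 3·R1  ⇒  (0, 0, 7, 2)
[3] R2 /= 7  ⇒  (0, 0, 1, 4)
     R0 -= 7·R2  ⇒  (1, 0, 0, 12)
     R1 -= 11·R2  ⇒  (0, 1, 0, 12)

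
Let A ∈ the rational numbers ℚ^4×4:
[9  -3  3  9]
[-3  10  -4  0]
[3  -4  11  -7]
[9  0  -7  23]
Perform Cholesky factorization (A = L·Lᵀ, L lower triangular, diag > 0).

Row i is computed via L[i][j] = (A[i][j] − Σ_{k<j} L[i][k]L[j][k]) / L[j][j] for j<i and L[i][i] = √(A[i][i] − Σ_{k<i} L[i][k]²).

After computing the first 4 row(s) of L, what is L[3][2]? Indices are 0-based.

Step 1: L[0][0] = √(9) = 3.
  L[1][0] = (-3) / L[0][0] = -1.
Step 2: L[1][1] = √(9) = 3.
  L[2][0] = (3) / L[0][0] = 1.
  L[2][1] = (-3) / L[1][1] = -1.
Step 3: L[2][2] = √(9) = 3.
  L[3][0] = (9) / L[0][0] = 3.
  L[3][1] = (3) / L[1][1] = 1.
  L[3][2] = (-9) / L[2][2] = -3.
Step 4: L[3][3] = √(4) = 2.

L[3][2] = -3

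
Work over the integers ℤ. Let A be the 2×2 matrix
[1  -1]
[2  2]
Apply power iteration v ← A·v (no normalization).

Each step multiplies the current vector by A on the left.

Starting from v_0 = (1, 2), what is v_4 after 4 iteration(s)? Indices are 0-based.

v_4 = (-23, -22)

v_0 = (1, 2).
v_1 = A·v_0 = (-1, 6).
v_2 = A·v_1 = (-7, 10).
v_3 = A·v_2 = (-17, 6).
v_4 = A·v_3 = (-23, -22).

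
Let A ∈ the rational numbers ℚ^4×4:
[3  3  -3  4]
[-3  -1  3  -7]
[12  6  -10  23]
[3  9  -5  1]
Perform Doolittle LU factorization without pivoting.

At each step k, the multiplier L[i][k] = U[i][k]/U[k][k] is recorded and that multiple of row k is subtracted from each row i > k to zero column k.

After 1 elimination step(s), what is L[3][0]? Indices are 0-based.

L[3][0] = 1

k=0: U[0][0]=3
  eliminate (1,0): mult=-1, new row 1: (0, 2, 0, -3); set L[1][0]=-1
  eliminate (2,0): mult=4, new row 2: (0, -6, 2, 7); set L[2][0]=4
  eliminate (3,0): mult=1, new row 3: (0, 6, -2, -3); set L[3][0]=1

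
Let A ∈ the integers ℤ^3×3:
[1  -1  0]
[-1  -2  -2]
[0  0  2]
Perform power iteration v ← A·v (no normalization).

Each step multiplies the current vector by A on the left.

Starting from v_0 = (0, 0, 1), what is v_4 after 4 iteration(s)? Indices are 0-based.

v_4 = (12, 2, 16)

v_0 = (0, 0, 1).
v_1 = A·v_0 = (0, -2, 2).
v_2 = A·v_1 = (2, 0, 4).
v_3 = A·v_2 = (2, -10, 8).
v_4 = A·v_3 = (12, 2, 16).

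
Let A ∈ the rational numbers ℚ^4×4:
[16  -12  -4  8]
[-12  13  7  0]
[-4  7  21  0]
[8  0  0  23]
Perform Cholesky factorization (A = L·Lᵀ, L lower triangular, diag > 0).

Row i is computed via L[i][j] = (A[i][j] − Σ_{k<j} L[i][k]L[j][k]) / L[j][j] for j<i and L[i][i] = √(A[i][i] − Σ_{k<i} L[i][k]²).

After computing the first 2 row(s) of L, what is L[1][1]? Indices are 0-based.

Step 1: L[0][0] = √(16) = 4.
  L[1][0] = (-12) / L[0][0] = -3.
Step 2: L[1][1] = √(4) = 2.

L[1][1] = 2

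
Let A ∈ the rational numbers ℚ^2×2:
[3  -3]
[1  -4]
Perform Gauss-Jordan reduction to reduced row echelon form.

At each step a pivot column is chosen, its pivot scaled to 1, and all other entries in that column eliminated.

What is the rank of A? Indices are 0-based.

rank = 2

pivot(0,0)=3: scale R0 → (1, -1)
  clear (1,0): R1 −= (1)R0 → (0, -3)
pivot(1,1)=-3: scale R1 → (0, 1)
  clear (0,1): R0 −= (-1)R1 → (1, 0)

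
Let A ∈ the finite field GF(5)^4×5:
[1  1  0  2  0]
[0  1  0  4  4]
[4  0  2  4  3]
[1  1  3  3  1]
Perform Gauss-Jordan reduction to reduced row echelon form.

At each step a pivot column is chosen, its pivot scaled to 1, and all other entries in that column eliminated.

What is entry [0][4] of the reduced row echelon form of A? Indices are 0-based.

[1] R0 /= 1  ⇒  (1, 1, 0, 2, 0)
     R2 -= 4·R0  ⇒  (0, 1, 2, 1, 3)
     R3 -= 1·R0  ⇒  (0, 0, 3, 1, 1)
[2] R1 /= 1  ⇒  (0, 1, 0, 4, 4)
     R0 -= 1·R1  ⇒  (1, 0, 0, 3, 1)
     R2 -= 1·R1  ⇒  (0, 0, 2, 2, 4)
[3] R2 /= 2  ⇒  (0, 0, 1, 1, 2)
     R3 -= 3·R2  ⇒  (0, 0, 0, 3, 0)
[4] R3 /= 3  ⇒  (0, 0, 0, 1, 0)
     R0 -= 3·R3  ⇒  (1, 0, 0, 0, 1)
     R1 -= 4·R3  ⇒  (0, 1, 0, 0, 4)
     R2 -= 1·R3  ⇒  (0, 0, 1, 0, 2)

M[0][4] = 1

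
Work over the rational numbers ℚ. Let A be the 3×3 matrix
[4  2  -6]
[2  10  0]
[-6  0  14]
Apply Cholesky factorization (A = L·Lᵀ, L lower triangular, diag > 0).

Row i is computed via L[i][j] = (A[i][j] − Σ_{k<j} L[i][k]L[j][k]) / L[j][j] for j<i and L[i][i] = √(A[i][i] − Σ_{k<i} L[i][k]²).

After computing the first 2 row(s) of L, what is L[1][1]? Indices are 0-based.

Step 1: L[0][0] = √(4) = 2.
  L[1][0] = (2) / L[0][0] = 1.
Step 2: L[1][1] = √(9) = 3.

L[1][1] = 3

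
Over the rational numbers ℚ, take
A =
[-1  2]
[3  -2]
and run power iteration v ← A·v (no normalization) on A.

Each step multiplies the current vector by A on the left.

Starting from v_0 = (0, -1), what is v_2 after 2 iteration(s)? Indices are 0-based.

v_2 = (6, -10)

v_0 = (0, -1).
v_1 = A·v_0 = (-2, 2).
v_2 = A·v_1 = (6, -10).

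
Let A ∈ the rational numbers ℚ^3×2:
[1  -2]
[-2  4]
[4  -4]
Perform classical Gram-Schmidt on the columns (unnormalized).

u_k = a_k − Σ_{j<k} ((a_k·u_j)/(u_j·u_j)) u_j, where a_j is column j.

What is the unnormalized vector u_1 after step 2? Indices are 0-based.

Step 1: u_0 = a_0 = (1, -2, 4).
Step 2: u_1 = a_1 − (-26/21)·u_0 = (-16/21, 32/21, 20/21).

u_1 = (-16/21, 32/21, 20/21)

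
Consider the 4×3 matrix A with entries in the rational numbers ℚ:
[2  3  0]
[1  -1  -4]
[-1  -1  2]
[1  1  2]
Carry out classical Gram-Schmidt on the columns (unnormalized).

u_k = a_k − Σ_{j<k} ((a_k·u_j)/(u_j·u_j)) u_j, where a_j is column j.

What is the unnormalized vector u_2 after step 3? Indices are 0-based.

u_2 = (-16/35, -8/35, 10/7, 18/7)

Step 1: u_0 = a_0 = (2, 1, -1, 1).
Step 2: u_1 = a_1 − (1)·u_0 = (1, -2, 0, 0).
Step 3: u_2 = a_2 − (-4/7)·u_0 − (8/5)·u_1 = (-16/35, -8/35, 10/7, 18/7).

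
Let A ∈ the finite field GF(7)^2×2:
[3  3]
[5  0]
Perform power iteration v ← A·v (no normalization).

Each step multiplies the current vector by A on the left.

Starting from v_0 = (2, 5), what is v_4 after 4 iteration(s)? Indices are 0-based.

v_4 = (6, 2)

v_0 = (2, 5).
v_1 = A·v_0 = (0, 3).
v_2 = A·v_1 = (2, 0).
v_3 = A·v_2 = (6, 3).
v_4 = A·v_3 = (6, 2).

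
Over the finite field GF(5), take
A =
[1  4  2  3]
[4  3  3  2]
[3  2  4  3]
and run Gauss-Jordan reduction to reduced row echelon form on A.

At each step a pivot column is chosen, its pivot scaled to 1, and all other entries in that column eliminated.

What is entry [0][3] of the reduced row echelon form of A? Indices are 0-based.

step 1: normalize row 0 (÷1) = (1, 4, 2, 3)
  row 1: subtract 4×row0 = (0, 2, 0, 0)
  row 2: subtract 3×row0 = (0, 0, 3, 4)
step 2: normalize row 1 (÷2) = (0, 1, 0, 0)
  row 0: subtract 4×row1 = (1, 0, 2, 3)
step 3: normalize row 2 (÷3) = (0, 0, 1, 3)
  row 0: subtract 2×row2 = (1, 0, 0, 2)

M[0][3] = 2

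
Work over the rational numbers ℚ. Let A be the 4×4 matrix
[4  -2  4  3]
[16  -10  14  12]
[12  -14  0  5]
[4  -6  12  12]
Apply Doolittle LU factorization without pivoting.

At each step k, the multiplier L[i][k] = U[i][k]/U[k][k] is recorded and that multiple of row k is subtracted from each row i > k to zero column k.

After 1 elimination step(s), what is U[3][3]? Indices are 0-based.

[col 0] pivot 4
  R1 -= 4*R0 → (0, -2, -2, 0)  (L[1][0] := 4)
  R2 -= 3*R0 → (0, -8, -12, -4)  (L[2][0] := 3)
  R3 -= 1*R0 → (0, -4, 8, 9)  (L[3][0] := 1)

U[3][3] = 9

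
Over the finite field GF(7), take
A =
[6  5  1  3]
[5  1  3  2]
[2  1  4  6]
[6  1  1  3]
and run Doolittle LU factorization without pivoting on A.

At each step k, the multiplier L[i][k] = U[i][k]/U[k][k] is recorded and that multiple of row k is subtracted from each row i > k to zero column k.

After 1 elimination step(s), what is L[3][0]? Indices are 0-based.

L[3][0] = 1

Step 1: pivot at (0,0) is 6.
  row1 ← row1 − (2)·row0  ⇒  L[1][0]=2, U row1=(0, 5, 1, 3)
  row2 ← row2 − (5)·row0  ⇒  L[2][0]=5, U row2=(0, 4, 6, 5)
  row3 ← row3 − (1)·row0  ⇒  L[3][0]=1, U row3=(0, 3, 0, 0)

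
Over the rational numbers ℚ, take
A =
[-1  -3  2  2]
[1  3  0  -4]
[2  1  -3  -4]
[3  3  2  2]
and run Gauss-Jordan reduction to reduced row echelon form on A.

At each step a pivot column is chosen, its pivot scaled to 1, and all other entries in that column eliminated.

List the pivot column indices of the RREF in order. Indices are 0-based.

[1] R0 /= -1  ⇒  (1, 3, -2, -2)
     R1 -= 1·R0  ⇒  (0, 0, 2, -2)
     R2 -= 2·R0  ⇒  (0, -5, 1, 0)
     R3 -= 3·R0  ⇒  (0, -6, 8, 8)
[2] R1 <-> R2
[2] R1 /= -5  ⇒  (0, 1, -1/5, 0)
     R0 -= 3·R1  ⇒  (1, 0, -7/5, -2)
     R3 -= -6·R1  ⇒  (0, 0, 34/5, 8)
[3] R2 /= 2  ⇒  (0, 0, 1, -1)
     R0 -= -7/5·R2  ⇒  (1, 0, 0, -17/5)
     R1 -= -1/5·R2  ⇒  (0, 1, 0, -1/5)
     R3 -= 34/5·R2  ⇒  (0, 0, 0, 74/5)
[4] R3 /= 74/5  ⇒  (0, 0, 0, 1)
     R0 -= -17/5·R3  ⇒  (1, 0, 0, 0)
     R1 -= -1/5·R3  ⇒  (0, 1, 0, 0)
     R2 -= -1·R3  ⇒  (0, 0, 1, 0)

pivot columns: 0, 1, 2, 3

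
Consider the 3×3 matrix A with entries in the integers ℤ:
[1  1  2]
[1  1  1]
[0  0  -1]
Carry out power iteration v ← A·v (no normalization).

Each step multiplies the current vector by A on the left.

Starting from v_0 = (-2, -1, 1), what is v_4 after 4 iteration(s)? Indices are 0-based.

v_0 = (-2, -1, 1).
v_1 = A·v_0 = (-1, -2, -1).
v_2 = A·v_1 = (-5, -4, 1).
v_3 = A·v_2 = (-7, -8, -1).
v_4 = A·v_3 = (-17, -16, 1).

v_4 = (-17, -16, 1)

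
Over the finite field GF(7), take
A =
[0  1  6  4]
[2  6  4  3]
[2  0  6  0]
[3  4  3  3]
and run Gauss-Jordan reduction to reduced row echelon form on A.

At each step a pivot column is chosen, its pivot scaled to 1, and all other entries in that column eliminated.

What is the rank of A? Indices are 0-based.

rank = 4

[1] R0 <-> R1
[1] R0 /= 2  ⇒  (1, 3, 2, 5)
     R2 -= 2·R0  ⇒  (0, 1, 2, 4)
     R3 -= 3·R0  ⇒  (0, 2, 4, 2)
[2] R1 /= 1  ⇒  (0, 1, 6, 4)
     R0 -= 3·R1  ⇒  (1, 0, 5, 0)
     R2 -= 1·R1  ⇒  (0, 0, 3, 0)
     R3 -= 2·R1  ⇒  (0, 0, 6, 1)
[3] R2 /= 3  ⇒  (0, 0, 1, 0)
     R0 -= 5·R2  ⇒  (1, 0, 0, 0)
     R1 -= 6·R2  ⇒  (0, 1, 0, 4)
     R3 -= 6·R2  ⇒  (0, 0, 0, 1)
[4] R3 /= 1  ⇒  (0, 0, 0, 1)
     R1 -= 4·R3  ⇒  (0, 1, 0, 0)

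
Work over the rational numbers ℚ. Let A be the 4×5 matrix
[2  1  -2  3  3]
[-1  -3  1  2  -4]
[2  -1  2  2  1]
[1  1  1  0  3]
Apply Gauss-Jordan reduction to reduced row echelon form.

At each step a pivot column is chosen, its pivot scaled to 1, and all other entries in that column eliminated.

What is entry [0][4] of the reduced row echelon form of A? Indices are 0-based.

pivot(0,0)=2: scale R0 → (1, 1/2, -1, 3/2, 3/2)
  clear (1,0): R1 −= (-1)R0 → (0, -5/2, 0, 7/2, -5/2)
  clear (2,0): R2 −= (2)R0 → (0, -2, 4, -1, -2)
  clear (3,0): R3 −= (1)R0 → (0, 1/2, 2, -3/2, 3/2)
pivot(1,1)=-5/2: scale R1 → (0, 1, 0, -7/5, 1)
  clear (0,1): R0 −= (1/2)R1 → (1, 0, -1, 11/5, 1)
  clear (2,1): R2 −= (-2)R1 → (0, 0, 4, -19/5, 0)
  clear (3,1): R3 −= (1/2)R1 → (0, 0, 2, -4/5, 1)
pivot(2,2)=4: scale R2 → (0, 0, 1, -19/20, 0)
  clear (0,2): R0 −= (-1)R2 → (1, 0, 0, 5/4, 1)
  clear (3,2): R3 −= (2)R2 → (0, 0, 0, 11/10, 1)
pivot(3,3)=11/10: scale R3 → (0, 0, 0, 1, 10/11)
  clear (0,3): R0 −= (5/4)R3 → (1, 0, 0, 0, -3/22)
  clear (1,3): R1 −= (-7/5)R3 → (0, 1, 0, 0, 25/11)
  clear (2,3): R2 −= (-19/20)R3 → (0, 0, 1, 0, 19/22)

M[0][4] = -3/22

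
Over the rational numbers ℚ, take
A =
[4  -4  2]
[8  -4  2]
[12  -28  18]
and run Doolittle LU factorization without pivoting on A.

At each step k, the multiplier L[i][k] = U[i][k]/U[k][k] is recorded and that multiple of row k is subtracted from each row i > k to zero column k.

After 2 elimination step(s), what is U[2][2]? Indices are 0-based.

U[2][2] = 4

k=0: U[0][0]=4
  eliminate (1,0): mult=2, new row 1: (0, 4, -2); set L[1][0]=2
  eliminate (2,0): mult=3, new row 2: (0, -16, 12); set L[2][0]=3
k=1: U[1][1]=4
  eliminate (2,1): mult=-4, new row 2: (0, 0, 4); set L[2][1]=-4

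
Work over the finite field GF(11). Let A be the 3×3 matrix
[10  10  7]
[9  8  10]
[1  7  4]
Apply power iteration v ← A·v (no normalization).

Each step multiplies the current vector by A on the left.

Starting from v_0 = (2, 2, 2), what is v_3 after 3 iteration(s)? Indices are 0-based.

v_3 = (3, 3, 4)

v_0 = (2, 2, 2).
v_1 = A·v_0 = (10, 10, 2).
v_2 = A·v_1 = (5, 3, 0).
v_3 = A·v_2 = (3, 3, 4).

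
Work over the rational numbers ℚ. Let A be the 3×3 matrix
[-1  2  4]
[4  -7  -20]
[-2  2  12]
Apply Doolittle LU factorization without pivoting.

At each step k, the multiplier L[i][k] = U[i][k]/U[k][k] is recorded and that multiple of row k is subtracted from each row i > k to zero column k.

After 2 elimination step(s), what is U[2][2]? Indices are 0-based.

Step 1: pivot at (0,0) is -1.
  row1 ← row1 − (-4)·row0  ⇒  L[1][0]=-4, U row1=(0, 1, -4)
  row2 ← row2 − (2)·row0  ⇒  L[2][0]=2, U row2=(0, -2, 4)
Step 2: pivot at (1,1) is 1.
  row2 ← row2 − (-2)·row1  ⇒  L[2][1]=-2, U row2=(0, 0, -4)

U[2][2] = -4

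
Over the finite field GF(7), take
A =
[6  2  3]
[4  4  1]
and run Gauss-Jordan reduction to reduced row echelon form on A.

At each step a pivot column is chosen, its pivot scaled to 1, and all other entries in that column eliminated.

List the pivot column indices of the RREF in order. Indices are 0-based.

pivot columns: 0, 1

pivot(0,0)=6: scale R0 → (1, 5, 4)
  clear (1,0): R1 −= (4)R0 → (0, 5, 6)
pivot(1,1)=5: scale R1 → (0, 1, 4)
  clear (0,1): R0 −= (5)R1 → (1, 0, 5)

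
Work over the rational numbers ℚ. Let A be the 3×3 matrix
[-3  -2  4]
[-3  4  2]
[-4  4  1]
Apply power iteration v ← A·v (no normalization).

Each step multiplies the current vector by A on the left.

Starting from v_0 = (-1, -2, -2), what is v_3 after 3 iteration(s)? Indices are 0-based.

v_0 = (-1, -2, -2).
v_1 = A·v_0 = (-1, -9, -6).
v_2 = A·v_1 = (-3, -45, -38).
v_3 = A·v_2 = (-53, -247, -206).

v_3 = (-53, -247, -206)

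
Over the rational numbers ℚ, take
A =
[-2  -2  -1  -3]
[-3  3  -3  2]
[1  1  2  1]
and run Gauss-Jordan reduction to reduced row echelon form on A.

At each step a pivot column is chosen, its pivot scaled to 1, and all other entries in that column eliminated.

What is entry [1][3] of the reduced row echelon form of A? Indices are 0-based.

M[1][3] = 1

step 1: normalize row 0 (÷-2) = (1, 1, 1/2, 3/2)
  row 1: subtract -3×row0 = (0, 6, -3/2, 13/2)
  row 2: subtract 1×row0 = (0, 0, 3/2, -1/2)
step 2: normalize row 1 (÷6) = (0, 1, -1/4, 13/12)
  row 0: subtract 1×row1 = (1, 0, 3/4, 5/12)
step 3: normalize row 2 (÷3/2) = (0, 0, 1, -1/3)
  row 0: subtract 3/4×row2 = (1, 0, 0, 2/3)
  row 1: subtract -1/4×row2 = (0, 1, 0, 1)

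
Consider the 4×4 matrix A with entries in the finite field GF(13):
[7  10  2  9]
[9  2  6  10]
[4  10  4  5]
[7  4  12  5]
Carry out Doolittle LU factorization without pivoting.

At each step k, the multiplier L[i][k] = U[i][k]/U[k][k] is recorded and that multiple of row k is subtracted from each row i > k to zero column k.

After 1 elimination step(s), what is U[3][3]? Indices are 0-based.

k=0: U[0][0]=7
  eliminate (1,0): mult=5, new row 1: (0, 4, 9, 4); set L[1][0]=5
  eliminate (2,0): mult=8, new row 2: (0, 8, 1, 11); set L[2][0]=8
  eliminate (3,0): mult=1, new row 3: (0, 7, 10, 9); set L[3][0]=1

U[3][3] = 9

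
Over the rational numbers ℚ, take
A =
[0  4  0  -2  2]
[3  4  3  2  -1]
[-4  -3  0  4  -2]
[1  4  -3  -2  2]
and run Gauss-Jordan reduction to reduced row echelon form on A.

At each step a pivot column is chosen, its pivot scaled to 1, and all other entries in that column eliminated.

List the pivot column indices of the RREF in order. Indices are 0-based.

pivot columns: 0, 1, 2, 3

[1] R0 <-> R1
[1] R0 /= 3  ⇒  (1, 4/3, 1, 2/3, -1/3)
     R2 -= -4·R0  ⇒  (0, 7/3, 4, 20/3, -10/3)
     R3 -= 1·R0  ⇒  (0, 8/3, -4, -8/3, 7/3)
[2] R1 /= 4  ⇒  (0, 1, 0, -1/2, 1/2)
     R0 -= 4/3·R1  ⇒  (1, 0, 1, 4/3, -1)
     R2 -= 7/3·R1  ⇒  (0, 0, 4, 47/6, -9/2)
     R3 -= 8/3·R1  ⇒  (0, 0, -4, -4/3, 1)
[3] R2 /= 4  ⇒  (0, 0, 1, 47/24, -9/8)
     R0 -= 1·R2  ⇒  (1, 0, 0, -5/8, 1/8)
     R3 -= -4·R2  ⇒  (0, 0, 0, 13/2, -7/2)
[4] R3 /= 13/2  ⇒  (0, 0, 0, 1, -7/13)
     R0 -= -5/8·R3  ⇒  (1, 0, 0, 0, -11/52)
     R1 -= -1/2·R3  ⇒  (0, 1, 0, 0, 3/13)
     R2 -= 47/24·R3  ⇒  (0, 0, 1, 0, -11/156)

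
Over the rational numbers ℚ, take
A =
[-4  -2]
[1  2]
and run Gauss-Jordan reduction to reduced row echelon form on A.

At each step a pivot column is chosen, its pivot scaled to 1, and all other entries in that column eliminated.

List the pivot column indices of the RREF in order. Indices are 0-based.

pivot columns: 0, 1

[1] R0 /= -4  ⇒  (1, 1/2)
     R1 -= 1·R0  ⇒  (0, 3/2)
[2] R1 /= 3/2  ⇒  (0, 1)
     R0 -= 1/2·R1  ⇒  (1, 0)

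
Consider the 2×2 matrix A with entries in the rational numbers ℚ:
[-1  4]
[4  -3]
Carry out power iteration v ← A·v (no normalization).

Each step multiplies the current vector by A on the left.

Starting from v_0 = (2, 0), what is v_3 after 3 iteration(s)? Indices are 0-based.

v_3 = (-162, 232)

v_0 = (2, 0).
v_1 = A·v_0 = (-2, 8).
v_2 = A·v_1 = (34, -32).
v_3 = A·v_2 = (-162, 232).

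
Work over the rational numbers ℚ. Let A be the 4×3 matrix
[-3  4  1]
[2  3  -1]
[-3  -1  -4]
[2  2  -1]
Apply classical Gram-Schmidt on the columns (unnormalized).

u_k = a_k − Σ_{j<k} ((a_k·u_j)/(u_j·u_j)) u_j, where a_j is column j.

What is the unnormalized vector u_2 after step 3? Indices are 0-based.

Step 1: u_0 = a_0 = (-3, 2, -3, 2).
Step 2: u_1 = a_1 − (1/26)·u_0 = (107/26, 38/13, -23/26, 25/13).
Step 3: u_2 = a_2 − (5/26)·u_0 − (73/779)·u_1 = (928/779, -68/41, -2602/779, -1219/779).

u_2 = (928/779, -68/41, -2602/779, -1219/779)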